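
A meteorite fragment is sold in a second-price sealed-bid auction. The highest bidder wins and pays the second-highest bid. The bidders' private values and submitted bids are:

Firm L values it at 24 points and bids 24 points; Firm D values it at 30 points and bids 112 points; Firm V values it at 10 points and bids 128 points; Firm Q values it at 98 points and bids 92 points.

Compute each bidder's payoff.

Firm L 0 points, Firm D 0 points, Firm V -102 points, Firm Q 0 points.

Ranking the bids: Firm V 128 points; Firm D 112 points; Firm Q 92 points; Firm L 24 points.
Firm V has the top bid and wins; the price is the second-highest bid, 112 points.
Firm V's payoff = 10 points − 112 points = -102 points. All other bidders lose, so their payoff is 0.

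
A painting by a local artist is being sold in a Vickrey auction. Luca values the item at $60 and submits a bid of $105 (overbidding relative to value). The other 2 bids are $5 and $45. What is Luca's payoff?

Payoff = $15.

Highest competing bid: $45.
Luca's bid $105 is the highest overall, so Luca wins and pays the second-highest bid, $45.
Payoff = value − price = $60 − $45 = $15.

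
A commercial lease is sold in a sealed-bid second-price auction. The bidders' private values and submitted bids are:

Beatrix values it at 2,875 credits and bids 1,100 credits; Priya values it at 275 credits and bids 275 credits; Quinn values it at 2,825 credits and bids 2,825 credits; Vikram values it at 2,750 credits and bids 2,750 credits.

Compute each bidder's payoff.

Payoffs: Beatrix 0 credits, Priya 0 credits, Quinn 75 credits, Vikram 0 credits.

Ranking the bids: Quinn 2,825 credits, then Vikram 2,750 credits, then Beatrix 1,100 credits, then Priya 275 credits.
Quinn has the top bid and wins; the price is the second-highest bid, 2,750 credits.
Quinn's payoff = 2,825 credits − 2,750 credits = 75 credits. All other bidders lose, so their payoff is 0.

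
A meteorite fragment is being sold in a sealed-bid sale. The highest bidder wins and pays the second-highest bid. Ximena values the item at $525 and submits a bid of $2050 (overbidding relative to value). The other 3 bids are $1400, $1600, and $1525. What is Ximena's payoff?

Highest competing bid: $1600.
Ximena's bid $2050 is the highest overall, so Ximena wins and pays the second-highest bid, $1600.
Payoff = value − price = $525 − $1600 = -$1075.
Overbidding won the item at a price above value — truthful bidding would have avoided this loss.

Ximena's payoff: -$1075.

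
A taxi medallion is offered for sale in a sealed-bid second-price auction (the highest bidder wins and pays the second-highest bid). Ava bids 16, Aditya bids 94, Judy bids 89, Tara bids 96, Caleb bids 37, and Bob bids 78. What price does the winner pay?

The winner pays 94.

Sorted high to low: Tara 96, then Aditya 94, then Judy 89, then Bob 78, then Caleb 37, then Ava 16.
Tara is the highest bidder, so Tara wins.
Under the second-price rule, the price is the second-highest bid: 94.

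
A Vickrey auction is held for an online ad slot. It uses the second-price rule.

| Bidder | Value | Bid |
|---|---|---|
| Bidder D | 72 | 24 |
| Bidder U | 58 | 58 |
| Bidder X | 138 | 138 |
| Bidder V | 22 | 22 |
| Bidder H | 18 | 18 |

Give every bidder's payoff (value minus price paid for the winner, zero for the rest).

Payoffs: Bidder D 0, Bidder U 0, Bidder X 80, Bidder V 0, Bidder H 0.

Ranking the bids: Bidder X 138 > Bidder U 58 > Bidder D 24 > Bidder V 22 > Bidder H 18.
Bidder X has the top bid and wins; the price is the second-highest bid, 58.
Bidder X's payoff = 138 − 58 = 80. All other bidders lose, so their payoff is 0.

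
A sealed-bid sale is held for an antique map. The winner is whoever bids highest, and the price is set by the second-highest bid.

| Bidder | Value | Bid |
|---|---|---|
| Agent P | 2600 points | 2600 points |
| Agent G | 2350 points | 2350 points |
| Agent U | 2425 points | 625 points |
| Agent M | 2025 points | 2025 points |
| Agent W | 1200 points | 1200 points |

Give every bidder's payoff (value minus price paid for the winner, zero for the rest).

Agent P 250 points, Agent G 0 points, Agent U 0 points, Agent M 0 points, Agent W 0 points.

Bids in descending order: Agent P 2600 points > Agent G 2350 points > Agent M 2025 points > Agent W 1200 points > Agent U 625 points.
Agent P has the top bid and wins; the price is the second-highest bid, 2350 points.
Agent P's payoff = 2600 points − 2350 points = 250 points. All other bidders lose, so their payoff is 0.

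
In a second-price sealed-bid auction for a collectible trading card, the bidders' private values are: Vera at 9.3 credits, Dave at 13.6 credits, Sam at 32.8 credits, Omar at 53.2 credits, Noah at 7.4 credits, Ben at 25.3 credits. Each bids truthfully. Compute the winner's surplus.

Surplus = 20.4 credits.

Sorted high to low: Omar 53.2 credits, then Sam 32.8 credits, then Ben 25.3 credits, then Dave 13.6 credits, then Vera 9.3 credits, then Noah 7.4 credits.
Omar wins with the top bid and pays the second-highest, 32.8 credits.
Surplus = 53.2 credits − 32.8 credits = 20.4 credits.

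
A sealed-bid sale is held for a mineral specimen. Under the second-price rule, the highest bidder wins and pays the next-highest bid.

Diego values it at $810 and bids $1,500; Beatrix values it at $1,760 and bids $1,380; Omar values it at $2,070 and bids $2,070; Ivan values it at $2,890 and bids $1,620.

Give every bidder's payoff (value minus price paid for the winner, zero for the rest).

Payoffs: Diego $0, Beatrix $0, Omar $450, Ivan $0.

Bids in descending order: Omar $2,070, then Ivan $1,620, then Diego $1,500, then Beatrix $1,380.
Omar has the top bid and wins; the price is the second-highest bid, $1,620.
Omar's payoff = $2,070 − $1,620 = $450. All other bidders lose, so their payoff is 0.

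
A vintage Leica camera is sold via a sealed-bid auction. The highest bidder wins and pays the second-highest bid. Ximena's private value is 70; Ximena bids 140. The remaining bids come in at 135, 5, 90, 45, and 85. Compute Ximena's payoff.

Highest competing bid: 135.
Ximena's bid 140 is the highest overall, so Ximena wins and pays the second-highest bid, 135.
Payoff = value − price = 70 − 135 = -65.
Overbidding won the item at a price above value — truthful bidding would have avoided this loss.

-65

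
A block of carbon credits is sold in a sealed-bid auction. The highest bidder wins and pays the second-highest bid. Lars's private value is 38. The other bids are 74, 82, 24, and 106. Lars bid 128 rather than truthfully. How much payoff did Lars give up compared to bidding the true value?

Regret: 68.

The highest competing bid is 106.
Bidding truthfully at 38: the top bid is 106 (a rival), so Lars loses. Payoff = 0.
Bidding 128: Lars has the top bid, wins, and pays the second-highest bid 106. Payoff = 38 − 106 = -68.
Regret = truthful payoff − actual payoff = 0 − -68 = 68.
This is the dominant-strategy logic: truthful bidding weakly beats any alternative.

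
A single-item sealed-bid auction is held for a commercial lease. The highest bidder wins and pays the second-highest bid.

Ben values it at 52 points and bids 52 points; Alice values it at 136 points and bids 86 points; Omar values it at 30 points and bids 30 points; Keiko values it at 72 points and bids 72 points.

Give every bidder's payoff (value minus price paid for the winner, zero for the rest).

Ben 0 points, Alice 64 points, Omar 0 points, Keiko 0 points.

Sorted high to low: Alice 86 points, then Keiko 72 points, then Ben 52 points, then Omar 30 points.
Alice has the top bid and wins; the price is the second-highest bid, 72 points.
Alice's payoff = 136 points − 72 points = 64 points. All other bidders lose, so their payoff is 0.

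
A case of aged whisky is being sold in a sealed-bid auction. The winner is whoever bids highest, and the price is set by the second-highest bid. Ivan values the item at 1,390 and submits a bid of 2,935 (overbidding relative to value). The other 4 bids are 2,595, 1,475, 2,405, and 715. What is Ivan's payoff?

Highest competing bid: 2,595.
Ivan's bid 2,935 is the highest overall, so Ivan wins and pays the second-highest bid, 2,595.
Payoff = value − price = 1,390 − 2,595 = -1,205.

Payoff = -1,205.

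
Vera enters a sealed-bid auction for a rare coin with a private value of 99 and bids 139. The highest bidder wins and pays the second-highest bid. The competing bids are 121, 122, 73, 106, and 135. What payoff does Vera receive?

Vera's payoff: -36.

Highest competing bid: 135.
Vera's bid 139 is the highest overall, so Vera wins and pays the second-highest bid, 135.
Payoff = value − price = 99 − 135 = -36.
Overbidding won the item at a price above value — truthful bidding would have avoided this loss.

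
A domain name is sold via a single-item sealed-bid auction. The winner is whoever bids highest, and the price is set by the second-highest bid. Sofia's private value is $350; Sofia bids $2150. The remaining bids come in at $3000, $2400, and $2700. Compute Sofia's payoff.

Payoff = $0.

Highest competing bid: $3000.
Sofia's bid $2150 is not the highest, so Sofia loses, pays nothing, and earns zero payoff.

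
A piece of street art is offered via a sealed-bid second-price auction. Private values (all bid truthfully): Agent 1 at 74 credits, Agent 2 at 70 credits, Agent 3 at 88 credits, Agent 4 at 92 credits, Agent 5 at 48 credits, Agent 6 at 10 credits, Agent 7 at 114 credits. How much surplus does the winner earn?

Ordered from highest: Agent 7 114 credits, then Agent 4 92 credits, then Agent 3 88 credits, then Agent 1 74 credits, then Agent 2 70 credits, then Agent 5 48 credits, then Agent 6 10 credits.
Agent 7 wins with the top bid and pays the second-highest, 92 credits.
Surplus = 114 credits − 92 credits = 22 credits.

22 credits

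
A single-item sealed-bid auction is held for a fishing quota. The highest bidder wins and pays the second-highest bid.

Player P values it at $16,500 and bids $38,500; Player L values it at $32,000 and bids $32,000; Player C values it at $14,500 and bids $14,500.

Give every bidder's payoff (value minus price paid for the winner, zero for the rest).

Player P -$15,500, Player L $0, Player C $0.

Ordered from highest: Player P $38,500; Player L $32,000; Player C $14,500.
Player P has the top bid and wins; the price is the second-highest bid, $32,000.
Player P's payoff = $16,500 − $32,000 = -$15,500. All other bidders lose, so their payoff is 0.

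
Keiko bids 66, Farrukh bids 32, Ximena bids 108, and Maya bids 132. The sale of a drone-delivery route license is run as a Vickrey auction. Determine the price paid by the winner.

108

Ordered from highest: Maya 132; Ximena 108; Keiko 66; Farrukh 32.
Maya has the highest bid, so Maya wins.
The second-highest bid is 108, so that is what Maya pays.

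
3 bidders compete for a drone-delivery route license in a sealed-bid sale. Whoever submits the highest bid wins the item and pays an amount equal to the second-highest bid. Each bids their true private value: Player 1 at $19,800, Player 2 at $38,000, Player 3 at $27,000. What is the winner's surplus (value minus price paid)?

Ranking the bids: Player 2 $38,000, then Player 3 $27,000, then Player 1 $19,800.
Player 2 wins with the top bid and pays the second-highest, $27,000.
Surplus = $38,000 − $27,000 = $11,000.

$11,000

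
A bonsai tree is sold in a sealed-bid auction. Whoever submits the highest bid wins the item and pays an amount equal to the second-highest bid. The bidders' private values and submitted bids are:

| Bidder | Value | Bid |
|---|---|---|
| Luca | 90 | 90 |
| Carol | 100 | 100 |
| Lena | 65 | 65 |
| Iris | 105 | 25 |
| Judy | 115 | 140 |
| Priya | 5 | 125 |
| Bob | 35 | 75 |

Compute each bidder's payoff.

Luca 0, Carol 0, Lena 0, Iris 0, Judy -10, Priya 0, Bob 0.

Ordered from highest: Judy 140; Priya 125; Carol 100; Luca 90; Bob 75; Lena 65; Iris 25.
Judy has the top bid and wins; the price is the second-highest bid, 125.
Judy's payoff = 115 − 125 = -10. All other bidders lose, so their payoff is 0.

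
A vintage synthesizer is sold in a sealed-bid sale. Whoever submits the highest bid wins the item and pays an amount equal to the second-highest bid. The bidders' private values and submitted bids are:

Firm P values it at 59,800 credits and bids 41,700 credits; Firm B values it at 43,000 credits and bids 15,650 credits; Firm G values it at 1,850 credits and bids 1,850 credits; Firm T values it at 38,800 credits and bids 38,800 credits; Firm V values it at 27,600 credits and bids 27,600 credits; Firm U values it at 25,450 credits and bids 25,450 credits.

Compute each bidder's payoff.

Payoffs: Firm P 21,000 credits, Firm B 0 credits, Firm G 0 credits, Firm T 0 credits, Firm V 0 credits, Firm U 0 credits.

Sorted high to low: Firm P 41,700 credits; Firm T 38,800 credits; Firm V 27,600 credits; Firm U 25,450 credits; Firm B 15,650 credits; Firm G 1,850 credits.
Firm P has the top bid and wins; the price is the second-highest bid, 38,800 credits.
Firm P's payoff = 59,800 credits − 38,800 credits = 21,000 credits. All other bidders lose, so their payoff is 0.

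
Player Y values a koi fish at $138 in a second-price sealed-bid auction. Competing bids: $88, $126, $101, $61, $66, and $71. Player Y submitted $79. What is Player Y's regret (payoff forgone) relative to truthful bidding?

$12

The highest competing bid is $126.
Bidding truthfully at $138: Player Y has the top bid, wins, and pays the second-highest bid $126. Payoff = $138 − $126 = $12.
Bidding $79: the top bid is $126 (a rival), so Player Y loses. Payoff = $0.
Regret = truthful payoff − actual payoff = $12 − $0 = $12.
Deviating from a truthful bid can only lose payoff in a second-price auction — never gain.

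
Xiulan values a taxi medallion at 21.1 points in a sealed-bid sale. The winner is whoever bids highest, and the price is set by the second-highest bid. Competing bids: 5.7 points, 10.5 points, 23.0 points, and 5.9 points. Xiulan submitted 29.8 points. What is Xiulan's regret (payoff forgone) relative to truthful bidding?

The highest competing bid is 23.0 points.
Bidding truthfully at 21.1 points: the top bid is 23.0 points (a rival), so Xiulan loses. Payoff = 0.0 points.
Bidding 29.8 points: Xiulan has the top bid, wins, and pays the second-highest bid 23.0 points. Payoff = 21.1 points − 23.0 points = -1.9 points.
Regret = truthful payoff − actual payoff = 0.0 points − -1.9 points = 1.9 points.

1.9 points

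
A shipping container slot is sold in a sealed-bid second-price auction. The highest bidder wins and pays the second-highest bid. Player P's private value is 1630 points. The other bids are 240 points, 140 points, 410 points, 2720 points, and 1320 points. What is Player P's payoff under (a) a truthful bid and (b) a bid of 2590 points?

The highest competing bid is 2720 points.
Bidding truthfully at 1630 points: the top bid is 2720 points (a rival), so Player P loses. Payoff = 0 points.
Bidding 2590 points: the top bid is 2720 points (a rival), so Player P loses. Payoff = 0 points.
The bid only affects whether you win, not the price — here both bids land on the same side of the top rival bid, so the deviation is payoff-neutral.

(a) 0 points  (b) 0 points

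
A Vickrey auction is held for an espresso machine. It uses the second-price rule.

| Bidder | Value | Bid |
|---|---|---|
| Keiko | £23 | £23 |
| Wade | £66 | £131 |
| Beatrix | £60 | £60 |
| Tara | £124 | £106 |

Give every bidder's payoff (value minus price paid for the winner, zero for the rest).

Payoffs: Keiko £0, Wade -£40, Beatrix £0, Tara £0.

Sorted high to low: Wade £131, then Tara £106, then Beatrix £60, then Keiko £23.
Wade has the top bid and wins; the price is the second-highest bid, £106.
Wade's payoff = £66 − £106 = -£40. All other bidders lose, so their payoff is 0.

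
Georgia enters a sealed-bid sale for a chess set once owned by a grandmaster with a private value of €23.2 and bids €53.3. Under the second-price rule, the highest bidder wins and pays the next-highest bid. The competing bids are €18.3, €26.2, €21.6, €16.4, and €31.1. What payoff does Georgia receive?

Payoff = -€7.9.

Highest competing bid: €31.1.
Georgia's bid €53.3 is the highest overall, so Georgia wins and pays the second-highest bid, €31.1.
Payoff = value − price = €23.2 − €31.1 = -€7.9.
Overbidding won the item at a price above value — truthful bidding would have avoided this loss.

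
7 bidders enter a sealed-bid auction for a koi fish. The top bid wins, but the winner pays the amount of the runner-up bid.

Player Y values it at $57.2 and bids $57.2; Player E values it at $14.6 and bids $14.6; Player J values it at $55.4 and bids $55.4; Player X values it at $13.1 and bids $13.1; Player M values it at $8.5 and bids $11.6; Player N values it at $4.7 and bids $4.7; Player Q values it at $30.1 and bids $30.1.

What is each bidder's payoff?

Ordered from highest: Player Y $57.2, then Player J $55.4, then Player Q $30.1, then Player E $14.6, then Player X $13.1, then Player M $11.6, then Player N $4.7.
Player Y has the top bid and wins; the price is the second-highest bid, $55.4.
Player Y's payoff = $57.2 − $55.4 = $1.8. All other bidders lose, so their payoff is 0.

Payoffs: Player Y $1.8, Player E $0.0, Player J $0.0, Player X $0.0, Player M $0.0, Player N $0.0, Player Q $0.0.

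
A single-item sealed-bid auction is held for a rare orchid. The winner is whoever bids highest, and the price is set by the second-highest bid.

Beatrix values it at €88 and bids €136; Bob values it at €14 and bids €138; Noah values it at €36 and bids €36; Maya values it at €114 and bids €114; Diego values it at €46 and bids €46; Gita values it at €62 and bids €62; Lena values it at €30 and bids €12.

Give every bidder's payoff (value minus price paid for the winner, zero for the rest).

Beatrix €0, Bob -€122, Noah €0, Maya €0, Diego €0, Gita €0, Lena €0.

Bids in descending order: Bob €138; Beatrix €136; Maya €114; Gita €62; Diego €46; Noah €36; Lena €12.
Bob has the top bid and wins; the price is the second-highest bid, €136.
Bob's payoff = €14 − €136 = -€122. All other bidders lose, so their payoff is 0.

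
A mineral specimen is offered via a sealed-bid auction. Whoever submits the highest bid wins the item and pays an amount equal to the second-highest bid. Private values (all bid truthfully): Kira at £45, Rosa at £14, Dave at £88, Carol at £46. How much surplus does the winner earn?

£42

Bids in descending order: Dave £88, then Carol £46, then Kira £45, then Rosa £14.
Dave wins with the top bid and pays the second-highest, £46.
Surplus = £88 − £46 = £42.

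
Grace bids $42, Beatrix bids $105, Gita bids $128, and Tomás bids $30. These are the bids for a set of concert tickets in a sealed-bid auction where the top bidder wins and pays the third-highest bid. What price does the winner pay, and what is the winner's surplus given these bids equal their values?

Ordered from highest: Gita $128 > Beatrix $105 > Grace $42 > Tomás $30.
Gita is the highest bidder, so Gita wins.
Under the third-price rule, the price is the third-highest bid: $42.
Surplus = $128 − $42 = $86.

Price $42; surplus $86.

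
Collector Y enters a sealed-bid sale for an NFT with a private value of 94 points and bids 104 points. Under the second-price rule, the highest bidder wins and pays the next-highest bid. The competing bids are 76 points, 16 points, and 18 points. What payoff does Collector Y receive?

18 points

Highest competing bid: 76 points.
Collector Y's bid 104 points is the highest overall, so Collector Y wins and pays the second-highest bid, 76 points.
Payoff = value − price = 94 points − 76 points = 18 points.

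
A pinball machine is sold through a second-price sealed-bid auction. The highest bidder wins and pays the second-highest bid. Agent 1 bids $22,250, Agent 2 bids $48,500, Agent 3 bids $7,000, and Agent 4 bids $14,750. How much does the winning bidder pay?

Ordered from highest: Agent 2 $48,500, then Agent 1 $22,250, then Agent 4 $14,750, then Agent 3 $7,000.
Agent 2 has the highest bid, so Agent 2 wins.
The second-highest bid is $22,250, so that is what Agent 2 pays.

The winner pays $22,250.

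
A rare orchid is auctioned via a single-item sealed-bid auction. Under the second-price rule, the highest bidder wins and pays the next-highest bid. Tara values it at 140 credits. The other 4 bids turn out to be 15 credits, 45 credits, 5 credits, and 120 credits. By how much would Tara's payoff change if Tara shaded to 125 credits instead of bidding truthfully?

0 credits

The highest competing bid is 120 credits.
Bidding truthfully at 140 credits: Tara has the top bid, wins, and pays the second-highest bid 120 credits. Payoff = 140 credits − 120 credits = 20 credits.
Bidding 125 credits: Tara has the top bid, wins, and pays the second-highest bid 120 credits. Payoff = 140 credits − 120 credits = 20 credits.
Change = 20 credits − 20 credits = 0 credits.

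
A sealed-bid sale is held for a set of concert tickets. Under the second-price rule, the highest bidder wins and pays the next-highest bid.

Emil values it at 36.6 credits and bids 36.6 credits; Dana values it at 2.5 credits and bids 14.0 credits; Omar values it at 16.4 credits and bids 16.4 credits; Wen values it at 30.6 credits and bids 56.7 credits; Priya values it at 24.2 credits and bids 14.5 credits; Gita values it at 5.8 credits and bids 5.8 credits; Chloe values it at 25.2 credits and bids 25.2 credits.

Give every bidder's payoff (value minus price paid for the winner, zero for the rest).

Ordered from highest: Wen 56.7 credits, then Emil 36.6 credits, then Chloe 25.2 credits, then Omar 16.4 credits, then Priya 14.5 credits, then Dana 14.0 credits, then Gita 5.8 credits.
Wen has the top bid and wins; the price is the second-highest bid, 36.6 credits.
Wen's payoff = 30.6 credits − 36.6 credits = -6.0 credits. All other bidders lose, so their payoff is 0.

Emil 0.0 credits, Dana 0.0 credits, Omar 0.0 credits, Wen -6.0 credits, Priya 0.0 credits, Gita 0.0 credits, Chloe 0.0 credits.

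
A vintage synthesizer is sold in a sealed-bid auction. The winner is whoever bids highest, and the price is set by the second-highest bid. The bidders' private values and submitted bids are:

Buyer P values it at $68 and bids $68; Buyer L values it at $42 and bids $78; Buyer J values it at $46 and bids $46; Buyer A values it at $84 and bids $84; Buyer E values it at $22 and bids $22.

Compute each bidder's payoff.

Buyer P $0, Buyer L $0, Buyer J $0, Buyer A $6, Buyer E $0.

Sorted high to low: Buyer A $84, then Buyer L $78, then Buyer P $68, then Buyer J $46, then Buyer E $22.
Buyer A has the top bid and wins; the price is the second-highest bid, $78.
Buyer A's payoff = $84 − $78 = $6. All other bidders lose, so their payoff is 0.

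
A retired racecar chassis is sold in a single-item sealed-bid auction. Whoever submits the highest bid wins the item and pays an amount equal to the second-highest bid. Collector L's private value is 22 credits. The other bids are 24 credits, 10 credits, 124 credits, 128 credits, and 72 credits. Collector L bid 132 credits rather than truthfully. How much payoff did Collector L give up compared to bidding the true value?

The highest competing bid is 128 credits.
Bidding truthfully at 22 credits: the top bid is 128 credits (a rival), so Collector L loses. Payoff = 0 credits.
Bidding 132 credits: Collector L has the top bid, wins, and pays the second-highest bid 128 credits. Payoff = 22 credits − 128 credits = -106 credits.
Regret = truthful payoff − actual payoff = 0 credits − -106 credits = 106 credits.
This is the dominant-strategy logic: truthful bidding weakly beats any alternative.

Regret: 106 credits.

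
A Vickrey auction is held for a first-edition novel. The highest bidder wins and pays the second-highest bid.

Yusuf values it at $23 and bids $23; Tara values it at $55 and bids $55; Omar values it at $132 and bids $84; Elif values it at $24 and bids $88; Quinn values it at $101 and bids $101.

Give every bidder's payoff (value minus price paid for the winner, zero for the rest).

Ordered from highest: Quinn $101 > Elif $88 > Omar $84 > Tara $55 > Yusuf $23.
Quinn has the top bid and wins; the price is the second-highest bid, $88.
Quinn's payoff = $101 − $88 = $13. All other bidders lose, so their payoff is 0.

Yusuf $0, Tara $0, Omar $0, Elif $0, Quinn $13.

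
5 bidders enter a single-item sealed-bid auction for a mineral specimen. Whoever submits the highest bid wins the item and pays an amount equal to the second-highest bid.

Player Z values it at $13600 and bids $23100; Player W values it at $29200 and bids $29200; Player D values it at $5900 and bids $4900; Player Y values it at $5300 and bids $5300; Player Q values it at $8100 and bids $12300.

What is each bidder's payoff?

Ordered from highest: Player W $29200 > Player Z $23100 > Player Q $12300 > Player Y $5300 > Player D $4900.
Player W has the top bid and wins; the price is the second-highest bid, $23100.
Player W's payoff = $29200 − $23100 = $6100. All other bidders lose, so their payoff is 0.

Player Z $0, Player W $6100, Player D $0, Player Y $0, Player Q $0.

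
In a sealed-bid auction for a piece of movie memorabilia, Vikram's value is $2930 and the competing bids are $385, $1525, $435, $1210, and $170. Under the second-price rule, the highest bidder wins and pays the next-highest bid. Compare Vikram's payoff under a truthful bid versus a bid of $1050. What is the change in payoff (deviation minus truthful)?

-$1405

The highest competing bid is $1525.
Bidding truthfully at $2930: Vikram has the top bid, wins, and pays the second-highest bid $1525. Payoff = $2930 − $1525 = $1405.
Bidding $1050: the top bid is $1525 (a rival), so Vikram loses. Payoff = $0.
Change = $0 − $1405 = -$1405.
This is the dominant-strategy logic: truthful bidding weakly beats any alternative.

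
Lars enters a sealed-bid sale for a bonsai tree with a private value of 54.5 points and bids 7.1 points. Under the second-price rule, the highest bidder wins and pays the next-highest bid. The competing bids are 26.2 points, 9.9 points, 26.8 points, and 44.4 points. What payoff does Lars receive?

Highest competing bid: 44.4 points.
Lars's bid 7.1 points is not the highest, so Lars loses, pays nothing, and earns zero payoff.

Lars's payoff: 0.0 points.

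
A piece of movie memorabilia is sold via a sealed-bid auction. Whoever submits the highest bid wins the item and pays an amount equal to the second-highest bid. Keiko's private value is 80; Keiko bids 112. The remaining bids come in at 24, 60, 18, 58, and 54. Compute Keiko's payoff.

Highest competing bid: 60.
Keiko's bid 112 is the highest overall, so Keiko wins and pays the second-highest bid, 60.
Payoff = value − price = 80 − 60 = 20.

20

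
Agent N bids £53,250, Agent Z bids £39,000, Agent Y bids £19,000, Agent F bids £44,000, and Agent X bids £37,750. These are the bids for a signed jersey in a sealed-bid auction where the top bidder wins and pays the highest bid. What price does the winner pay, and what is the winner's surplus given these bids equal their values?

Price £53,250; surplus £0.

Sorted high to low: Agent N £53,250; Agent F £44,000; Agent Z £39,000; Agent X £37,750; Agent Y £19,000.
Agent N is the highest bidder, so Agent N wins.
Under the first-price rule, the price is the highest bid: £53,250.
Surplus = £53,250 − £53,250 = £0.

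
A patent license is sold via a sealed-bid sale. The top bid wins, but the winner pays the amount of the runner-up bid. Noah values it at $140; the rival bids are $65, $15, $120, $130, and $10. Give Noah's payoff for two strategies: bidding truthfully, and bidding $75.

Truthful: $10; alternative: $0.

The highest competing bid is $130.
Bidding truthfully at $140: Noah has the top bid, wins, and pays the second-highest bid $130. Payoff = $140 − $130 = $10.
Bidding $75: the top bid is $130 (a rival), so Noah loses. Payoff = $0.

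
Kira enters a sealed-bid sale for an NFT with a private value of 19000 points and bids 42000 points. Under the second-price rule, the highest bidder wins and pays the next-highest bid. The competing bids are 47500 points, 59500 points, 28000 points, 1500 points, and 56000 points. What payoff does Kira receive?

Payoff = 0 points.

Highest competing bid: 59500 points.
Kira's bid 42000 points is not the highest, so Kira loses, pays nothing, and earns zero payoff.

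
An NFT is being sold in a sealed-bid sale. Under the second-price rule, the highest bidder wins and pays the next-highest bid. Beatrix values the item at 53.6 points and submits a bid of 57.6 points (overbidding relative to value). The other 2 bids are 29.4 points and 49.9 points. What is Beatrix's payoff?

Beatrix's payoff: 3.7 points.

Highest competing bid: 49.9 points.
Beatrix's bid 57.6 points is the highest overall, so Beatrix wins and pays the second-highest bid, 49.9 points.
Payoff = value − price = 53.6 points − 49.9 points = 3.7 points.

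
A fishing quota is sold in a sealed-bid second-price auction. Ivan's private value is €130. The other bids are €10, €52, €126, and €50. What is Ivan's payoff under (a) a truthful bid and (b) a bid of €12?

(a) €4  (b) €0

The highest competing bid is €126.
Bidding truthfully at €130: Ivan has the top bid, wins, and pays the second-highest bid €126. Payoff = €130 − €126 = €4.
Bidding €12: the top bid is €126 (a rival), so Ivan loses. Payoff = €0.
Deviating from a truthful bid can only lose payoff in a second-price auction — never gain.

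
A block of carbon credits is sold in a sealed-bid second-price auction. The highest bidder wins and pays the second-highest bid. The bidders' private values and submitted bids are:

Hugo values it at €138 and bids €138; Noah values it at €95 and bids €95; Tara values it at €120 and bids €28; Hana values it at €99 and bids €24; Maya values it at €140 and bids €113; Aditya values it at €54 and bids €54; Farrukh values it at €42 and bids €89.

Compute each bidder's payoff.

Payoffs: Hugo €25, Noah €0, Tara €0, Hana €0, Maya €0, Aditya €0, Farrukh €0.

Ordered from highest: Hugo €138; Maya €113; Noah €95; Farrukh €89; Aditya €54; Tara €28; Hana €24.
Hugo has the top bid and wins; the price is the second-highest bid, €113.
Hugo's payoff = €138 − €113 = €25. All other bidders lose, so their payoff is 0.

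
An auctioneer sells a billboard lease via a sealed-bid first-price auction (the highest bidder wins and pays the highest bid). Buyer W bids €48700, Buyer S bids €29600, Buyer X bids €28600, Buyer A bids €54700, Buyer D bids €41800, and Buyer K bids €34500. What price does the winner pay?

Sorted high to low: Buyer A €54700 > Buyer W €48700 > Buyer D €41800 > Buyer K €34500 > Buyer S €29600 > Buyer X €28600.
Buyer A is the highest bidder, so Buyer A wins.
Under the first-price rule, the price is the highest bid: €54700.

Price paid: €54700.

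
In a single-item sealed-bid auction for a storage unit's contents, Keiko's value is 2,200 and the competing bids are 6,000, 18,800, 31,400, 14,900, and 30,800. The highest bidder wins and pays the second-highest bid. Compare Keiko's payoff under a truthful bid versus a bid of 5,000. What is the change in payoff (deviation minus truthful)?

The highest competing bid is 31,400.
Bidding truthfully at 2,200: the top bid is 31,400 (a rival), so Keiko loses. Payoff = 0.
Bidding 5,000: the top bid is 31,400 (a rival), so Keiko loses. Payoff = 0.
Change = 0 − 0 = 0.
The bid only affects whether you win, not the price — here both bids land on the same side of the top rival bid, so the deviation is payoff-neutral.

0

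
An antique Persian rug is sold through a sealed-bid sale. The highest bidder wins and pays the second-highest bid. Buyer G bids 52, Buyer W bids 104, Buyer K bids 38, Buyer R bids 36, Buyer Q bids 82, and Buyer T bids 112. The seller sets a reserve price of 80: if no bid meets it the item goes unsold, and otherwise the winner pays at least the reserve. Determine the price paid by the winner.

Ranking the bids: Buyer T 112, then Buyer W 104, then Buyer Q 82, then Buyer G 52, then Buyer K 38, then Buyer R 36.
Buyer T has the highest bid, so Buyer T wins.
The second-highest bid is 104, which exceeds the reserve, so that sets the price.

104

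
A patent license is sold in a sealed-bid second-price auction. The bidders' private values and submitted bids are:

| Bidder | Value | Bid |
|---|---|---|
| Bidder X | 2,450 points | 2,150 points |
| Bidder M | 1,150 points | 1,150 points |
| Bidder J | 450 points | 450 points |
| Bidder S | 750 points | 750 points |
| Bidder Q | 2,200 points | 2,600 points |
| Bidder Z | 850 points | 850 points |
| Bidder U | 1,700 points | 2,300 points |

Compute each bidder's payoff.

Payoffs: Bidder X 0 points, Bidder M 0 points, Bidder J 0 points, Bidder S 0 points, Bidder Q -100 points, Bidder Z 0 points, Bidder U 0 points.

Bids in descending order: Bidder Q 2,600 points; Bidder U 2,300 points; Bidder X 2,150 points; Bidder M 1,150 points; Bidder Z 850 points; Bidder S 750 points; Bidder J 450 points.
Bidder Q has the top bid and wins; the price is the second-highest bid, 2,300 points.
Bidder Q's payoff = 2,200 points − 2,300 points = -100 points. All other bidders lose, so their payoff is 0.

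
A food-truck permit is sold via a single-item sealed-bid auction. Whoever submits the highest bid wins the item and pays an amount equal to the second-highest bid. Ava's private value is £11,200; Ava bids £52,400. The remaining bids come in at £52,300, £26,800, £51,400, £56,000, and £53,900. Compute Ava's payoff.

£0

Highest competing bid: £56,000.
Ava's bid £52,400 is not the highest, so Ava loses, pays nothing, and earns zero payoff.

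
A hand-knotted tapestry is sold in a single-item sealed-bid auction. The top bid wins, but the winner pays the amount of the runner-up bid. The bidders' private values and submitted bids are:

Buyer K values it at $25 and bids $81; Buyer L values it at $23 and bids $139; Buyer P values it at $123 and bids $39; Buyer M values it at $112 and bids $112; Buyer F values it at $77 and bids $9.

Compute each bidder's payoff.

Sorted high to low: Buyer L $139; Buyer M $112; Buyer K $81; Buyer P $39; Buyer F $9.
Buyer L has the top bid and wins; the price is the second-highest bid, $112.
Buyer L's payoff = $23 − $112 = -$89. All other bidders lose, so their payoff is 0.

Payoffs: Buyer K $0, Buyer L -$89, Buyer P $0, Buyer M $0, Buyer F $0.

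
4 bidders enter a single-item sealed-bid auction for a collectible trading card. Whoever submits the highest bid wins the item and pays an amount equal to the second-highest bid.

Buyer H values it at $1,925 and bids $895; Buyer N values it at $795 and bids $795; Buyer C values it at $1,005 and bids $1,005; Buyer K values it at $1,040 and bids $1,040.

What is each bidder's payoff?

Buyer H $0, Buyer N $0, Buyer C $0, Buyer K $35.

Sorted high to low: Buyer K $1,040 > Buyer C $1,005 > Buyer H $895 > Buyer N $795.
Buyer K has the top bid and wins; the price is the second-highest bid, $1,005.
Buyer K's payoff = $1,040 − $1,005 = $35. All other bidders lose, so their payoff is 0.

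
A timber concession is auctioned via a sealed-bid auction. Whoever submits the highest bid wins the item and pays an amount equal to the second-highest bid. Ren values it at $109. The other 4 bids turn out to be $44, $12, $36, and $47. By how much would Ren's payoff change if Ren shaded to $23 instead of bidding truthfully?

The highest competing bid is $47.
Bidding truthfully at $109: Ren has the top bid, wins, and pays the second-highest bid $47. Payoff = $109 − $47 = $62.
Bidding $23: the top bid is $47 (a rival), so Ren loses. Payoff = $0.
Change = $0 − $62 = -$62.

Change in payoff: -$62.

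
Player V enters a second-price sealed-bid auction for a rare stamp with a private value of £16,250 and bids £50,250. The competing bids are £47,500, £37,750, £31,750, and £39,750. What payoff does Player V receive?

Highest competing bid: £47,500.
Player V's bid £50,250 is the highest overall, so Player V wins and pays the second-highest bid, £47,500.
Payoff = value − price = £16,250 − £47,500 = -£31,250.
Overbidding won the item at a price above value — truthful bidding would have avoided this loss.

Payoff = -£31,250.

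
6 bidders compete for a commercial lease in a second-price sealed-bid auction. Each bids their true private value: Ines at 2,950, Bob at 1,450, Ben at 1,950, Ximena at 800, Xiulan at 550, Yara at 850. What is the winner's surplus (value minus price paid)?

1,000

Ordered from highest: Ines 2,950; Ben 1,950; Bob 1,450; Yara 850; Ximena 800; Xiulan 550.
Ines wins with the top bid and pays the second-highest, 1,950.
Surplus = 2,950 − 1,950 = 1,000.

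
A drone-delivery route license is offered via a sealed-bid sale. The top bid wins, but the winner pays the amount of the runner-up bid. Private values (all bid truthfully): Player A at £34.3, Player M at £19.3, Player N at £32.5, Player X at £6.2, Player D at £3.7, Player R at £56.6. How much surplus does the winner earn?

£22.3

Sorted high to low: Player R £56.6, then Player A £34.3, then Player N £32.5, then Player M £19.3, then Player X £6.2, then Player D £3.7.
Player R wins with the top bid and pays the second-highest, £34.3.
Surplus = £56.6 − £34.3 = £22.3.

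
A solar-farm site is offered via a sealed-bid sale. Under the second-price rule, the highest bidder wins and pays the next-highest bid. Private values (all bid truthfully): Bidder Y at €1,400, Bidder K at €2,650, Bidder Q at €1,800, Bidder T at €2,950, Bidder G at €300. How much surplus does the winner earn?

Ordered from highest: Bidder T €2,950 > Bidder K €2,650 > Bidder Q €1,800 > Bidder Y €1,400 > Bidder G €300.
Bidder T wins with the top bid and pays the second-highest, €2,650.
Surplus = €2,950 − €2,650 = €300.

€300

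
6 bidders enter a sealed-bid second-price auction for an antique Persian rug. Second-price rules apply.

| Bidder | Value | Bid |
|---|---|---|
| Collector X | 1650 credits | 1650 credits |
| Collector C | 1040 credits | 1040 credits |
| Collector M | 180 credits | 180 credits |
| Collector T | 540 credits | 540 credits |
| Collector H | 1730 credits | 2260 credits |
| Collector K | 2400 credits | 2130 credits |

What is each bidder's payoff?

Ordered from highest: Collector H 2260 credits > Collector K 2130 credits > Collector X 1650 credits > Collector C 1040 credits > Collector T 540 credits > Collector M 180 credits.
Collector H has the top bid and wins; the price is the second-highest bid, 2130 credits.
Collector H's payoff = 1730 credits − 2130 credits = -400 credits. All other bidders lose, so their payoff is 0.

Payoffs: Collector X 0 credits, Collector C 0 credits, Collector M 0 credits, Collector T 0 credits, Collector H -400 credits, Collector K 0 credits.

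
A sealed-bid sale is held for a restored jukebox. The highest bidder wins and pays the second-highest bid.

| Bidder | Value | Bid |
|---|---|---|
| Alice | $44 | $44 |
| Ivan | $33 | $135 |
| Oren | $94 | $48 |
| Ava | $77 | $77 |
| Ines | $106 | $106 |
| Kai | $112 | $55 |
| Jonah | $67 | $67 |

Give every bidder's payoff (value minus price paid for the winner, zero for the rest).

Bids in descending order: Ivan $135, then Ines $106, then Ava $77, then Jonah $67, then Kai $55, then Oren $48, then Alice $44.
Ivan has the top bid and wins; the price is the second-highest bid, $106.
Ivan's payoff = $33 − $106 = -$73. All other bidders lose, so their payoff is 0.

Alice $0, Ivan -$73, Oren $0, Ava $0, Ines $0, Kai $0, Jonah $0.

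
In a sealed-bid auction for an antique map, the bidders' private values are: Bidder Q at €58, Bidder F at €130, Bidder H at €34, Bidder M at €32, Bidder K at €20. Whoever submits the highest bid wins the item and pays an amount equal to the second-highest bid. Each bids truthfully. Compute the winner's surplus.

Surplus = €72.

Bids in descending order: Bidder F €130 > Bidder Q €58 > Bidder H €34 > Bidder M €32 > Bidder K €20.
Bidder F wins with the top bid and pays the second-highest, €58.
Surplus = €130 − €58 = €72.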